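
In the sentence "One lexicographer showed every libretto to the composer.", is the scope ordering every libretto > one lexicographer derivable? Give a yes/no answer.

Yes

Both DPs are arguments of the same predicate; there is no clause or island boundary between them.
Nothing blocks QR of the lower DP to a position above the higher one, so inverse scope is available.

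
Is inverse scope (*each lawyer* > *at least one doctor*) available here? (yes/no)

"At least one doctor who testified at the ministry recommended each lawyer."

*each lawyer* sits in the matrix clause, not in the relative clause on *at least one doctor*.
No island intervenes, so both surface and inverse scope are derivable.
The sentence is scopally ambiguous between *at least one doctor* > *each lawyer* and *each lawyer* > *at least one doctor*.

Yes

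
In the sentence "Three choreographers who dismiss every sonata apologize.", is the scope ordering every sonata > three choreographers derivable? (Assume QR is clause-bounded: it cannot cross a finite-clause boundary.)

The DP *every sonata* is contained in the relative clause *who dismiss every sonata*.
QR out of a relative clause is ruled out by the relative-clause island constraint.
So *every sonata* cannot raise high enough to outscope *three choreographers*; only the surface ordering *three choreographers* > *every sonata* is available.

No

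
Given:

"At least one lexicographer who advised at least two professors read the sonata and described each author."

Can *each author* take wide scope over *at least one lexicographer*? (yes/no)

*each author* occurs within one conjunct of the coordinate structure (*described each author*).
A quantifier cannot raise out of one conjunct of a coordination across the whole coordinate structure — the CSC applies to QR.
Hence only narrow scope for *each author* (under *at least one lexicographer*) survives.

No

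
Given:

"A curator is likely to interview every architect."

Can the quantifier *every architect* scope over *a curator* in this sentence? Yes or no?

The matrix predicate is a raising verb, whose infinitival complement is not a scope island — *every architect* can QR into the matrix clause.
No island intervenes, so both surface and inverse scope are derivable.
The sentence is scopally ambiguous between *a curator* > *every architect* and *every architect* > *a curator*.

Yes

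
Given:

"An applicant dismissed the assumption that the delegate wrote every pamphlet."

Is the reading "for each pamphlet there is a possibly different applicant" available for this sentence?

That reading corresponds to *every pamphlet* > *an applicant*.
*every pamphlet* occurs within the complex NP *the assumption that the delegate wrote every pamphlet*.
Since the clause is the complement of a nominal head, the CNPC blocks scope extraction.
Hence only narrow scope for *every pamphlet* (under *an applicant*) survives.
(Only the surface reading survives: one fixed applicant with respect to all the relevant pamphlets.)

No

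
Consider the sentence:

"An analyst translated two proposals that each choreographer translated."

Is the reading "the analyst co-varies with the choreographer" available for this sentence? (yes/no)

No

The paraphrase describes the scope ordering *each choreographer* > *an analyst*.
*each choreographer* is embedded in the relative clause *that each choreographer translated* modifying *two proposals*.
The relative clause forms an island for QR, so the quantifier is confined to the head noun's restrictor.
There is no licit LF on which *each choreographer* c-commands *an analyst*.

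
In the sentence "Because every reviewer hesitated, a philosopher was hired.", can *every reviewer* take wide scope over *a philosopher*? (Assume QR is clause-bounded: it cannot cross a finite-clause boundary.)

No

Structurally, *every reviewer* is inside the adjunct clause *because every reviewer hesitated*.
Adverbial clauses are not L-marked, so they are barriers for QR — the quantifier cannot escape the adjunct.
There is no licit LF on which *every reviewer* c-commands *a philosopher*.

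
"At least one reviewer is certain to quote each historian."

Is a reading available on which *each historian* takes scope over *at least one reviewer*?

*each historian* is inside a raising infinitive, which is transparent to QR (no CP barrier), so it behaves as a matrix argument.
QR within a single clause is free, so the lower quantifier may take scope over the higher one.
Both orderings are possible: *at least one reviewer* > *each historian* and *each historian* > *at least one reviewer*.

Yes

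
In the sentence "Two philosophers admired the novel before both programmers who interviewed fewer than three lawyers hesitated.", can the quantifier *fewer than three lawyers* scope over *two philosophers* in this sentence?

*fewer than three lawyers* occurs within the relative clause *who interviewed fewer than three lawyers*, which is itself inside the adjunct *before both programmers who interviewed fewer than three lawyers hesitated*.
Nested islands: the RC island is itself inside an adjunct island, so wide scope is doubly excluded.
*fewer than three lawyers* is confined to the island and cannot take scope over *two philosophers*.

No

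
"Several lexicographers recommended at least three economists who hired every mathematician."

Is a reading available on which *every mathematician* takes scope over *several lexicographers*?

No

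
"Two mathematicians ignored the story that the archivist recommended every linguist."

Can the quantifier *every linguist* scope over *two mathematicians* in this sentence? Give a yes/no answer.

*every linguist* sits inside the complex NP *the story that the archivist recommended every linguist*.
Since the clause is the complement of a nominal head, the CNPC blocks scope extraction.
The inverse ordering *every linguist* > *two mathematicians* is therefore underivable.

No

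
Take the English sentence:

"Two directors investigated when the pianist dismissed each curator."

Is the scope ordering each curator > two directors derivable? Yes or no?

No

*each curator* is embedded in the embedded question *when the pianist dismissed each curator*.
An indirect question is a wh-island; the filled [Spec,CP] blocks QR across the CP edge.
There is no licit LF on which *each curator* c-commands *two directors*.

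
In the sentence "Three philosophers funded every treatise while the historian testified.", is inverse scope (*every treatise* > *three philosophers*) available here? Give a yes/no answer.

Yes

Neither queried DP is inside the adjunct, so the adjunct-island constraint does not apply.
Clause-internal QR can adjoin the lower DP above the subject, yielding the inverse reading.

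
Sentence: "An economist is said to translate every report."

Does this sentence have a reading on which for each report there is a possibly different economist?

Yes

The described interpretation is the *every report* > *an economist* scoping.
*every report* is inside a raising infinitive, which is transparent to QR (no CP barrier), so it behaves as a matrix argument.
Nothing blocks QR of the lower DP to a position above the higher one, so inverse scope is available.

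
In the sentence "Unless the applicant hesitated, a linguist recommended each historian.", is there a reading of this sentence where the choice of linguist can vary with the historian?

This is the *each historian* > *a linguist* reading.
Although there is an adjunct clause, *each historian* is in the main clause, not inside the adjunct.
Ordinary QR to a clause-peripheral position gives the wide-scope LF for the lower DP.
The sentence is scopally ambiguous between *a linguist* > *each historian* and *each historian* > *a linguist*.

Yes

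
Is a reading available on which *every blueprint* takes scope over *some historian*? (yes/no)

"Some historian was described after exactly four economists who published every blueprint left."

The DP *every blueprint* is contained in the relative clause *who published every blueprint*, which is itself inside the adjunct *after exactly four economists who published every blueprint left*.
Nested islands: the RC island is itself inside an adjunct island, so wide scope is doubly excluded.
So the wide-scope reading for *every blueprint* is blocked.

No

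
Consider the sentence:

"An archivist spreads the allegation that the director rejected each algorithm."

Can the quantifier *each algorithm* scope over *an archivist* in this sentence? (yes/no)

*each algorithm* is embedded in the complex NP *the allegation that the director rejected each algorithm*.
A that-clause complement to a noun is an island; QR cannot cross the NP boundary.
*each algorithm* is confined to the island and cannot take scope over *an archivist*.

No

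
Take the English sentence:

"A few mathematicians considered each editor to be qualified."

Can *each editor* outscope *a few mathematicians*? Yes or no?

Yes

*each editor* is the subject of an ECM infinitive — the infinitival complement of an ECM verb is not a scope island, so *each editor* can raise into the matrix clause.
QR within a single clause is free, so the lower quantifier may take scope over the higher one.
So *each editor* > *a few mathematicians* is among the available readings.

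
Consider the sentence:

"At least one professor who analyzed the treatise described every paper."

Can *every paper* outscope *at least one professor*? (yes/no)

Yes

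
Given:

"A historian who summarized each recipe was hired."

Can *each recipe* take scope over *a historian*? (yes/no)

The target quantifier *each recipe* is part of the relative clause *who summarized each recipe*.
A relative clause is a scope island — quantifier raising cannot cross its boundary.
There is no licit LF on which *each recipe* c-commands *a historian*.

No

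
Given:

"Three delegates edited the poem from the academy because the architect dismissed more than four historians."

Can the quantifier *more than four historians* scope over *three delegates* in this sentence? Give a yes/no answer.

No

*more than four historians* occurs within the adjunct clause *because the architect dismissed more than four historians*.
Adjunct clauses are scope islands: a quantifier inside an adjunct cannot raise into the matrix clause.
*more than four historians* > *three delegates* would require crossing that boundary, which is illicit.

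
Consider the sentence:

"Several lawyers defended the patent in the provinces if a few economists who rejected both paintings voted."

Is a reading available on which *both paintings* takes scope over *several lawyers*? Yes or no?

No

*both paintings* is embedded in the relative clause *who rejected both paintings*, which is itself inside the adjunct *if a few economists who rejected both paintings voted*.
The quantifier would have to escape first the RC and then the adjunct — two independent island violations.
There is no licit LF on which *both paintings* c-commands *several lawyers*.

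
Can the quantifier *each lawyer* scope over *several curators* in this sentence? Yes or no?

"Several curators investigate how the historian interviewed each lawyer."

No

The DP *each lawyer* is contained in the embedded question *how the historian interviewed each lawyer*.
Embedded wh-clauses are opaque for QR, so the quantifier stays inside the question.
The inverse ordering *each lawyer* > *several curators* is therefore underivable.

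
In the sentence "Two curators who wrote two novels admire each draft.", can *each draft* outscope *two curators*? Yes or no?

Yes

The relative clause *who wrote two novels* modifies *two curators*, but *each draft* is not inside that relative clause — it is an argument of the matrix verb.
Ordinary QR to a clause-peripheral position gives the wide-scope LF for the lower DP.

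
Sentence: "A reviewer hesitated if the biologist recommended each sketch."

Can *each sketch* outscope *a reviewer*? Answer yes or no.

No

The target quantifier *each sketch* is part of the adjunct clause *if the biologist recommended each sketch*.
Since the clause is an adjunct (not a complement), the Adjunct Condition blocks QR across its edge.
So *each sketch* cannot raise high enough to outscope *a reviewer*; only the surface ordering *a reviewer* > *each sketch* is available.
(Only the surface reading survives: one fixed reviewer with respect to all the relevant sketches.)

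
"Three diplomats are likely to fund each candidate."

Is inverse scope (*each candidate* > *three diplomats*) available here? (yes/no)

Yes

Infinitival complements of raising predicates do not block QR; *each candidate* and *three diplomats* are effectively clausemates.
Ordinary QR to a clause-peripheral position gives the wide-scope LF for the lower DP.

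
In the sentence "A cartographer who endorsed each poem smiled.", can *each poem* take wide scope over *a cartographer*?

No

Structurally, *each poem* is inside the relative clause *who endorsed each poem*.
Quantifiers inside a relative clause are trapped there; the RC boundary blocks QR.
*each poem* > *a cartographer* would require crossing that boundary, which is illicit.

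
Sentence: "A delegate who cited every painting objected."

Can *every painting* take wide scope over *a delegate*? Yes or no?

*every painting* occurs within the relative clause *who cited every painting*.
Relative clauses block scope extraction: QR cannot target a position outside the modified NP.
*every painting* is confined to the island and cannot take scope over *a delegate*.
(Only the surface reading survives: one fixed delegate with respect to all the relevant paintings.)

No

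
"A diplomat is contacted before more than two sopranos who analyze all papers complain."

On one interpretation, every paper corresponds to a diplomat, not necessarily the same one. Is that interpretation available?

No

That reading corresponds to *all papers* > *a diplomat*.
The DP *all papers* is contained in the relative clause *who analyze all papers*, which is itself inside the adjunct *before more than two sopranos who analyze all papers complain*.
Both the relative clause and the enclosing adjunct are scope islands; QR cannot cross either.
*all papers* is confined to the island and cannot take scope over *a diplomat*.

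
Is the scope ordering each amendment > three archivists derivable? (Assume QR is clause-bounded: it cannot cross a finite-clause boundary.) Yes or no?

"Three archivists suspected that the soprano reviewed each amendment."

No

*each amendment* is embedded in the finite complement clause *that the soprano reviewed each amendment*.
With QR restricted to its own tensed clause, the embedded quantifier cannot reach a matrix scope position.
*each amendment* is confined to the island and cannot take scope over *three archivists*.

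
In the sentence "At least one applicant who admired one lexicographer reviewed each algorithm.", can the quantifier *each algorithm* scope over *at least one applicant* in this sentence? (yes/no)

Yes

The relative clause *who admired one lexicographer* modifies *at least one applicant*, but *each algorithm* is not inside that relative clause — it is an argument of the matrix verb.
Nothing blocks QR of the lower DP to a position above the higher one, so inverse scope is available.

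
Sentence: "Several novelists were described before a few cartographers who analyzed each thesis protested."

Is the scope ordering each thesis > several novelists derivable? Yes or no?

No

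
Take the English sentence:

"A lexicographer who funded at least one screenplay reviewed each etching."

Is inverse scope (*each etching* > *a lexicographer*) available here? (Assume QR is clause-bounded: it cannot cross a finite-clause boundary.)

Yes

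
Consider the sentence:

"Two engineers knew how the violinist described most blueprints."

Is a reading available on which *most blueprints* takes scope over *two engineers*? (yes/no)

The DP *most blueprints* is contained in the embedded question *how the violinist described most blueprints*.
QR across an interrogative CP boundary is ruled out as a wh-island violation.
There is no licit LF on which *most blueprints* c-commands *two engineers*.

No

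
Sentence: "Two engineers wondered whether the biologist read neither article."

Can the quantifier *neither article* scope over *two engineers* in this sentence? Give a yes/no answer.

No

The target quantifier *neither article* is part of the embedded question *whether the biologist read neither article*.
The wh-island constraint blocks QR out of an embedded interrogative.
*neither article* is confined to the island and cannot take scope over *two engineers*.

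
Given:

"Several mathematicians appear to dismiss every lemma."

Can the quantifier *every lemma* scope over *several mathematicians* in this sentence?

Infinitival complements of raising predicates do not block QR; *every lemma* and *several mathematicians* are effectively clausemates.
QR within a single clause is free, so the lower quantifier may take scope over the higher one.
So *every lemma* > *several mathematicians* is among the available readings.

Yes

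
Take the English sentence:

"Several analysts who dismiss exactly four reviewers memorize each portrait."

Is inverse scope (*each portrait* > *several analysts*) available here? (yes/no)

Yes

*each portrait* sits in the matrix clause, not in the relative clause on *several analysts*.
No island intervenes, so both surface and inverse scope are derivable.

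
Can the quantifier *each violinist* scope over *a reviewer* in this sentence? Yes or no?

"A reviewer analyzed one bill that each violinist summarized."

No

The target quantifier *each violinist* is part of the relative clause *that each violinist summarized* modifying *one bill*.
The relative clause forms an island for QR, so the quantifier is confined to the head noun's restrictor.
So *each violinist* cannot raise to a position above *a reviewer*.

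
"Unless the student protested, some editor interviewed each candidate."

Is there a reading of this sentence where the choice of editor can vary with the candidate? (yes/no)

Yes

That reading corresponds to *each candidate* > *some editor*.
The adjunct island is irrelevant here — *each candidate* and *some editor* are both in the matrix clause.
Clause-internal QR can adjoin the lower DP above the subject, yielding the inverse reading.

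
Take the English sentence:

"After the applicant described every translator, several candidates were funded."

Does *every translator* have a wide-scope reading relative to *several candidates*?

No

*every translator* sits inside the adjunct clause *after the applicant described every translator*.
Adverbial clauses are not L-marked, so they are barriers for QR — the quantifier cannot escape the adjunct.
*every translator* is confined to the island and cannot take scope over *several candidates*.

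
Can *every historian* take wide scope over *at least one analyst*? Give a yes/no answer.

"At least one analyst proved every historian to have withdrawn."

Yes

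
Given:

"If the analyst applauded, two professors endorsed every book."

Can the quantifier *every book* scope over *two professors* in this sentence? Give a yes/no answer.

The adjunct island is irrelevant here — *every book* and *two professors* are both in the matrix clause.
No island intervenes, so both surface and inverse scope are derivable.

Yes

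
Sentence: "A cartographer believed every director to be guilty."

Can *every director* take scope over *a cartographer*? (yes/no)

*every director* is the subject of an ECM infinitive — the infinitival complement of an ECM verb is not a scope island, so *every director* can raise into the matrix clause.
Clause-internal QR can adjoin the lower DP above the subject, yielding the inverse reading.
The sentence is scopally ambiguous between *a cartographer* > *every director* and *every director* > *a cartographer*.

Yes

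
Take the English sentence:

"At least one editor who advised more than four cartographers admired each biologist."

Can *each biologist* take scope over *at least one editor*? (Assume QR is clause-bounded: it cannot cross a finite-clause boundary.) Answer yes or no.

Yes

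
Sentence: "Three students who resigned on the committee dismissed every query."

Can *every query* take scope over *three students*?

Yes

*every query* sits in the matrix clause, not in the relative clause on *three students*.
QR within a single clause is free, so the lower quantifier may take scope over the higher one.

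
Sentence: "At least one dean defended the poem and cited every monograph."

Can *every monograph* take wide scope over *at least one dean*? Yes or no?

No

The target quantifier *every monograph* is part of one conjunct of the coordinate structure (*cited every monograph*).
A quantifier cannot raise out of one conjunct of a coordination across the whole coordinate structure — the CSC applies to QR.
*every monograph* > *at least one dean* would require crossing that boundary, which is illicit.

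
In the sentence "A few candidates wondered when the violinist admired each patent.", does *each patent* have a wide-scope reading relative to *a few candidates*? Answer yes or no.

No

*each patent* occurs within the embedded question *when the violinist admired each patent*.
QR across an interrogative CP boundary is ruled out as a wh-island violation.
So *each patent* cannot raise high enough to outscope *a few candidates*; only the surface ordering *a few candidates* > *each patent* is available.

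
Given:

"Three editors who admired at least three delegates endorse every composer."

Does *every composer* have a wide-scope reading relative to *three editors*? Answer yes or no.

Yes

*every composer* sits in the matrix clause, not in the relative clause on *three editors*.
Clause-internal QR can adjoin the lower DP above the subject, yielding the inverse reading.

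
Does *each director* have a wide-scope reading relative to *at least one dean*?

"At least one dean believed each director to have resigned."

Yes

*each director* is an ECM subject; ECM complements are not islands, and the embedded quantifier may take matrix scope.
Since no island is crossed, the inverse ordering is licensed alongside surface scope.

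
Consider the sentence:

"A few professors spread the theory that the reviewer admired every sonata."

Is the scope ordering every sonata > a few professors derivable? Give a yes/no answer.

No

*every sonata* sits inside the complex NP *the theory that the reviewer admired every sonata*.
Since the clause is the complement of a nominal head, the CNPC blocks scope extraction.
So *every sonata* cannot raise high enough to outscope *a few professors*; only the surface ordering *a few professors* > *every sonata* is available.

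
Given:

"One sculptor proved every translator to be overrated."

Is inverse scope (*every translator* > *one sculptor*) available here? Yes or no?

The ECM infinitive is scope-transparent — *every translator* is free to raise above *one sculptor*.
Ordinary QR to a clause-peripheral position gives the wide-scope LF for the lower DP.

Yes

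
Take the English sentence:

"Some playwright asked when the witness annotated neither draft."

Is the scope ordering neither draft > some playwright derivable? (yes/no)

*neither draft* sits inside the embedded question *when the witness annotated neither draft*.
An indirect question is a wh-island; the filled [Spec,CP] blocks QR across the CP edge.
There is no licit LF on which *neither draft* c-commands *some playwright*.
(Only the surface reading survives: one fixed playwright with respect to all the relevant drafts.)

No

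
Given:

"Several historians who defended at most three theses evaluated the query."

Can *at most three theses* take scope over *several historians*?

*at most three theses* sits inside the relative clause *who defended at most three theses*.
Relative clauses are scope islands: a quantifier cannot QR out of a relative clause to take scope in the matrix clause.
So *at most three theses* cannot raise high enough to outscope *several historians*; only the surface ordering *several historians* > *at most three theses* is available.

No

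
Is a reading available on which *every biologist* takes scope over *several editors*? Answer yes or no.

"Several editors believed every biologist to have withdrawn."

Yes

*every biologist* is an ECM subject; ECM complements are not islands, and the embedded quantifier may take matrix scope.
With no island boundary between them, the object can take inverse scope over the subject via ordinary QR within the clause.
So *every biologist* > *several editors* is among the available readings.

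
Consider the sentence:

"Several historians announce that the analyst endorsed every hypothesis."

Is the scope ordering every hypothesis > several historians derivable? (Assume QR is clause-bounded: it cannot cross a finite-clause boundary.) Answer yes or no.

No

*every hypothesis* is embedded in the finite complement clause *that the analyst endorsed every hypothesis*.
Finite CP is the ceiling for QR here, by assumption.
So *every hypothesis* cannot raise to a position above *several historians*.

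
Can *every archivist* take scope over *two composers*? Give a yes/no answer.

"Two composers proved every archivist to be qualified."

*every archivist* is the subject of an ECM infinitive — the infinitival complement of an ECM verb is not a scope island, so *every archivist* can raise into the matrix clause.
With no island boundary between them, the object can take inverse scope over the subject via ordinary QR within the clause.

Yes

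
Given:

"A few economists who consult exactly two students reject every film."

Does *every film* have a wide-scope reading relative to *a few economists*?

Yes

Although the sentence contains a relative clause (*who consult exactly two students*), *every film* is outside it, in the matrix VP.
With no island boundary between them, the object can take inverse scope over the subject via ordinary QR within the clause.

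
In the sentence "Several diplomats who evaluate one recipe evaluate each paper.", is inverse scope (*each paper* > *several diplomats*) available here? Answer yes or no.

Yes

The RC *who evaluate one recipe* is an island, but *each paper* is not inside it — it is the matrix object, a clausemate of *several diplomats*.
With no island boundary between them, the object can take inverse scope over the subject via ordinary QR within the clause.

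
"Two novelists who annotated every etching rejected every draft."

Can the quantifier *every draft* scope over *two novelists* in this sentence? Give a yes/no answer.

Yes

*every draft* is a matrix argument; only *two novelists* is modified by the relative clause *who annotated every etching*, so the RC island is irrelevant to the target quantifier.
Since no island is crossed, the inverse ordering is licensed alongside surface scope.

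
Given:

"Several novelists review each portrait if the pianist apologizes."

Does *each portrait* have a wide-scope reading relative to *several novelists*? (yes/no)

The adjunct island is irrelevant here — *each portrait* and *several novelists* are both in the matrix clause.
No island intervenes, so both surface and inverse scope are derivable.
The sentence is scopally ambiguous between *several novelists* > *each portrait* and *each portrait* > *several novelists*.

Yes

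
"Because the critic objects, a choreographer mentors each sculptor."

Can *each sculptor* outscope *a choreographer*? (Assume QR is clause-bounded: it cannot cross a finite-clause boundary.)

Yes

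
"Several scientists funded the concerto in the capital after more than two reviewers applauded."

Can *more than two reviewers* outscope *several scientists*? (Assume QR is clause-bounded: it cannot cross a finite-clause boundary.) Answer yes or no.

No

*more than two reviewers* occurs within the adjunct clause *after more than two reviewers applauded*.
Adjunct clauses are scope islands: a quantifier inside an adjunct cannot raise into the matrix clause.
*more than two reviewers* is confined to the island and cannot take scope over *several scientists*.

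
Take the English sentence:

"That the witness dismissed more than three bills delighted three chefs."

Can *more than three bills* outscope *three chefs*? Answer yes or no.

No

The DP *more than three bills* is contained in the sentential subject *that the witness dismissed more than three bills*.
Clausal subjects are scope islands; QR from inside the subject into the matrix is barred.
So *more than three bills* cannot raise to a position above *three chefs*.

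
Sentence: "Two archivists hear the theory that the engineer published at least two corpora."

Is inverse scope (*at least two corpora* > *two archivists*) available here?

No

The target quantifier *at least two corpora* is part of the complex NP *the theory that the engineer published at least two corpora*.
The complex NP is opaque for QR — the quantifier is frozen inside the noun's complement.
There is no licit LF on which *at least two corpora* c-commands *two archivists*.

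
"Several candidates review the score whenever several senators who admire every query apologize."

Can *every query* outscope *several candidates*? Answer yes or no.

*every query* is embedded in the relative clause *who admire every query*, which is itself inside the adjunct *whenever several senators who admire every query apologize*.
Nested islands: the RC island is itself inside an adjunct island, so wide scope is doubly excluded.
So *every query* cannot raise to a position above *several candidates*.

No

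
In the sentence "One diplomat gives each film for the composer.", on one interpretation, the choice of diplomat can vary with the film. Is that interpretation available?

Yes

This is the *each film* > *one diplomat* reading.
*one diplomat* and *each film* are co-arguments of the matrix verb, with nothing but a clause-internal boundary between them.
With no island boundary between them, the object can take inverse scope over the subject via ordinary QR within the clause.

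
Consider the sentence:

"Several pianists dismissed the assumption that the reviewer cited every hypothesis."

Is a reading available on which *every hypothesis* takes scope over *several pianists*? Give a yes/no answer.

Structurally, *every hypothesis* is inside the complex NP *the assumption that the reviewer cited every hypothesis*.
A that-clause complement to a noun is an island; QR cannot cross the NP boundary.
So *every hypothesis* cannot raise to a position above *several pianists*.

No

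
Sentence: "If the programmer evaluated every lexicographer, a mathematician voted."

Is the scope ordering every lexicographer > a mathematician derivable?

No

*every lexicographer* sits inside the adjunct clause *if the programmer evaluated every lexicographer*.
Adverbial clauses are not L-marked, so they are barriers for QR — the quantifier cannot escape the adjunct.
There is no licit LF on which *every lexicographer* c-commands *a mathematician*.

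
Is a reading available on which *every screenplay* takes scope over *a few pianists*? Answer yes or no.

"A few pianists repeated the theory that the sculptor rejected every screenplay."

No

*every screenplay* is embedded in the complex NP *the theory that the sculptor rejected every screenplay*.
Since the clause is the complement of a nominal head, the CNPC blocks scope extraction.
So *every screenplay* cannot raise to a position above *a few pianists*.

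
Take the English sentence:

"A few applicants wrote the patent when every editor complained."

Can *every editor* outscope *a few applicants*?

*every editor* is embedded in the adjunct clause *when every editor complained*.
Since the clause is an adjunct (not a complement), the Adjunct Condition blocks QR across its edge.
The inverse ordering *every editor* > *a few applicants* is therefore underivable.

No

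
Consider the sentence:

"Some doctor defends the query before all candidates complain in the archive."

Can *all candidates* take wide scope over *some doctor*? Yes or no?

*all candidates* sits inside the adjunct clause *before all candidates complain in the archive*.
Adjuncts are opaque for quantifier raising; a quantifier in an adjunct stays inside it.
So *all candidates* cannot raise high enough to outscope *some doctor*; only the surface ordering *some doctor* > *all candidates* is available.

No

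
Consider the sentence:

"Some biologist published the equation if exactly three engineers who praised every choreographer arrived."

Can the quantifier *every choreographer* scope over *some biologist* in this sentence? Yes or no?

Structurally, *every choreographer* is inside the relative clause *who praised every choreographer*, which is itself inside the adjunct *if exactly three engineers who praised every choreographer arrived*.
Two island boundaries intervene — the relative clause and the adjunct. Either alone would block QR.
The inverse ordering *every choreographer* > *some biologist* is therefore underivable.
(Only the surface reading survives: one fixed biologist with respect to all the relevant choreographers.)

No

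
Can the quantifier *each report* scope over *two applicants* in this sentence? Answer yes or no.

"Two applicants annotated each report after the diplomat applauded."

Yes

Although there is an adjunct clause, *each report* is in the main clause, not inside the adjunct.
Ordinary QR to a clause-peripheral position gives the wide-scope LF for the lower DP.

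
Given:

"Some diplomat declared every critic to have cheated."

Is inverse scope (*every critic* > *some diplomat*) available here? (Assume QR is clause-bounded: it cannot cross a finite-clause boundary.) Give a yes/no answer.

Yes

*every critic* is an ECM subject; ECM complements are not islands, and the embedded quantifier may take matrix scope.
With no island boundary between them, the object can take inverse scope over the subject via ordinary QR within the clause.
Both orderings are possible: *some diplomat* > *every critic* and *every critic* > *some diplomat*.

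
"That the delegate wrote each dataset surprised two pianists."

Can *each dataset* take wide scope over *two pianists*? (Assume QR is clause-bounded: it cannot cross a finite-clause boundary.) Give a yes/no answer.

No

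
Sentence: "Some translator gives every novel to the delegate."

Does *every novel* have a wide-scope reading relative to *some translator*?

Yes

*some translator* and *every novel* are co-arguments of the matrix verb, with nothing but a clause-internal boundary between them.
Clause-internal QR can adjoin the lower DP above the subject, yielding the inverse reading.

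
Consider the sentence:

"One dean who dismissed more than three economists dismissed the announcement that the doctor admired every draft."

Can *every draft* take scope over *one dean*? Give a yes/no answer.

*every draft* occurs within the complex NP *the announcement that the doctor admired every draft*.
The Complex NP Constraint bars QR out of the complement clause of a noun.
There is no licit LF on which *every draft* c-commands *one dean*.
(Only the surface reading survives: one fixed dean with respect to all the relevant drafts.)

No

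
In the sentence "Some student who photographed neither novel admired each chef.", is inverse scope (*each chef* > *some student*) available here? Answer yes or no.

Although the sentence contains a relative clause (*who photographed neither novel*), *each chef* is outside it, in the matrix VP.
QR within a single clause is free, so the lower quantifier may take scope over the higher one.
So *each chef* > *some student* is among the available readings.

Yes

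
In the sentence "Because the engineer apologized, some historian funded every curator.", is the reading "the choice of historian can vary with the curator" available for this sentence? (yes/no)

The paraphrase describes the scope ordering *every curator* > *some historian*.
Neither queried DP is inside the adjunct, so the adjunct-island constraint does not apply.
With no island boundary between them, the object can take inverse scope over the subject via ordinary QR within the clause.
So *every curator* > *some historian* is among the available readings.

Yes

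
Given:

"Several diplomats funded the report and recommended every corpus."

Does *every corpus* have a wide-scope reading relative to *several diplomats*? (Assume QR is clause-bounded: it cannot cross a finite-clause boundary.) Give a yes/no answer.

No

Structurally, *every corpus* is inside one conjunct of the coordinate structure (*recommended every corpus*).
QR out of a conjunct would have to apply non-ATB, which the CSC forbids.
So *every corpus* cannot raise high enough to outscope *several diplomats*; only the surface ordering *several diplomats* > *every corpus* is available.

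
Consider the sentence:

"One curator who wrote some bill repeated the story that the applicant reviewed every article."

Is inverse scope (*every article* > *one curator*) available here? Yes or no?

The target quantifier *every article* is part of the complex NP *the story that the applicant reviewed every article*.
A that-clause complement to a noun is an island; QR cannot cross the NP boundary.
There is no licit LF on which *every article* c-commands *one curator*.
(Only the surface reading survives: one fixed curator with respect to all the relevant articles.)

No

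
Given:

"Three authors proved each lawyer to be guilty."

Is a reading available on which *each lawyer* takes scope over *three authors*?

*each lawyer* is an ECM subject; ECM complements are not islands, and the embedded quantifier may take matrix scope.
Ordinary QR to a clause-peripheral position gives the wide-scope LF for the lower DP.
Both orderings are possible: *three authors* > *each lawyer* and *each lawyer* > *three authors*.

Yes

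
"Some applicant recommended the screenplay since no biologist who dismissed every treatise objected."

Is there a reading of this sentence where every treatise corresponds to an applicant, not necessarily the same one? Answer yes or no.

No

That reading corresponds to *every treatise* > *some applicant*.
The DP *every treatise* is contained in the relative clause *who dismissed every treatise*, which is itself inside the adjunct *since no biologist who dismissed every treatise objected*.
Two island boundaries intervene — the relative clause and the adjunct. Either alone would block QR.
*every treatise* > *some applicant* would require crossing that boundary, which is illicit.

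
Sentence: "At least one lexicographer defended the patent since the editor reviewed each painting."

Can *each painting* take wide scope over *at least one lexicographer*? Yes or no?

No

*each painting* is embedded in the adjunct clause *since the editor reviewed each painting*.
The adjunct-island constraint bars QR out of an adverbial clause.
The inverse ordering *each painting* > *at least one lexicographer* is therefore underivable.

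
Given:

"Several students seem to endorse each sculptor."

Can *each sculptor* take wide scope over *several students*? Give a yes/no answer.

Yes

*each sculptor* is the object of the infinitival complement of a raising predicate; raising infinitives are transparent for QR, so the two DPs are in effect clausemates.
No island intervenes, so both surface and inverse scope are derivable.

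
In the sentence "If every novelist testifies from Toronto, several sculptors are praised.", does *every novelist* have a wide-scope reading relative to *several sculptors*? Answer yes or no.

The target quantifier *every novelist* is part of the adjunct clause *if every novelist testifies from Toronto*.
Adjunct clauses are scope islands: a quantifier inside an adjunct cannot raise into the matrix clause.
The ordering *every novelist* > *several sculptors* is therefore underivable.

No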